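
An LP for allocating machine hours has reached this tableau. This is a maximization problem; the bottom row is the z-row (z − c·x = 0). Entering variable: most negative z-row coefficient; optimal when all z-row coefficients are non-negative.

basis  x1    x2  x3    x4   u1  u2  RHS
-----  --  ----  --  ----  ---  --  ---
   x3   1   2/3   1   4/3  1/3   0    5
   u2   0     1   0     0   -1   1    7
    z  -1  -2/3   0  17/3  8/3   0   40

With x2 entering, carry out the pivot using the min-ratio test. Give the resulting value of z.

Ratio test on column x2 — row 1: 5/(2/3) = 15/2; row 2: 7/1 = 7. Minimum is 7 at row 2 (u2 leaves); pivot element 1.
Pivot on row 2; the z-row RHS becomes 40 − (-2/3)·7 = 134/3.

134/3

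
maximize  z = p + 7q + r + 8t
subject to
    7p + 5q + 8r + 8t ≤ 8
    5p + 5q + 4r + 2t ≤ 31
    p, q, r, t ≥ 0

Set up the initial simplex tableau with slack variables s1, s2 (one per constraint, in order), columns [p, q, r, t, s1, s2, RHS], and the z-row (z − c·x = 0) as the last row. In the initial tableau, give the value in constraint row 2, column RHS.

31

The RHS of constraint 2 is b_2 = 31.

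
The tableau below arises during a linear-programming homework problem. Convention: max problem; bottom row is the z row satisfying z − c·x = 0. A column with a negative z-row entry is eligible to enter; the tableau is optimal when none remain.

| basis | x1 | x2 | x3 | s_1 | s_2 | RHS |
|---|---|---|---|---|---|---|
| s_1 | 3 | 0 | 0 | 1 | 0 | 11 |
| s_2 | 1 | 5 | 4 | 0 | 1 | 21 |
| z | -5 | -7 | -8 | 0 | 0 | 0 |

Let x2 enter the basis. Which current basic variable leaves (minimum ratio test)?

s_2

Column x2 entries and ratios — s_1: 0 ≤ 0, skip; s_2: 21/5 = 21/5.
Smallest ratio is 21/5 in the row of s_2, so s_2 leaves.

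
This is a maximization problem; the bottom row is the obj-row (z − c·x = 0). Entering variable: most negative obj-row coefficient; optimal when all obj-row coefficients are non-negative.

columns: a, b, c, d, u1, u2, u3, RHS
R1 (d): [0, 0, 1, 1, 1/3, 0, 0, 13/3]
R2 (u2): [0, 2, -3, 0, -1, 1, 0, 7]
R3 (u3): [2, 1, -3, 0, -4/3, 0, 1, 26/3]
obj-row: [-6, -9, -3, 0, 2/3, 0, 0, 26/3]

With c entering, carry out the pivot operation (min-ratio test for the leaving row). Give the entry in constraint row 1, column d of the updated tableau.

1

Ratio test on column c — row 1: (13/3)/1 = 13/3; row 2: entry -3 ≤ 0; row 3: entry -3 ≤ 0. Minimum is 13/3 at row 1 (d leaves); pivot element 1.
Divide row 1 by 1; eliminate column c from the other rows.
In the new row 1, the d entry is the old entry divided by the pivot: 1/1 = 1.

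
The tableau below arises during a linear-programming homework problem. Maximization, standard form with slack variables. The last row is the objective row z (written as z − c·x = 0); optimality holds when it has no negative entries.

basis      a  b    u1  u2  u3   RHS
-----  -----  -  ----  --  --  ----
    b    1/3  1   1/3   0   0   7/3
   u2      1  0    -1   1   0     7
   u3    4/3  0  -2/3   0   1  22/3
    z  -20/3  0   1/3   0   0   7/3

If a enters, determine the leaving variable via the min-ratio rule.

u3

Column a entries and ratios — b: (7/3)/(1/3) = 7; u2: 7/1 = 7; u3: (22/3)/(4/3) = 11/2.
Smallest ratio is 11/2 in the row of u3, so u3 leaves.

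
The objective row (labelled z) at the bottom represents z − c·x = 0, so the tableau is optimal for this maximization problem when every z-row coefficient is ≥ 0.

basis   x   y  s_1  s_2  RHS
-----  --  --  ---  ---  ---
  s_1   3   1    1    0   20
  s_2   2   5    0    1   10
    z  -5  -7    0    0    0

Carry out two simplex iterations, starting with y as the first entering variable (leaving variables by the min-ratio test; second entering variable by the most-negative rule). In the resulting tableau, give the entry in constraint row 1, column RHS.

Ratio test on column y — row 1: 20/1 = 20; row 2: 10/5 = 2. Minimum is 2 at row 2 (s_2 leaves); pivot element 5.
Divide row 2 by 5; eliminate column y from the other rows.
Second iteration: most negative z-row entry is -11/5 in column x, so x enters.
Ratio test on column x — row 1: 18/(13/5) = 90/13; row 2: 2/(2/5) = 5. Minimum is 5 at row 2 (y leaves); pivot element 2/5.
Divide row 2 by 2/5; eliminate column x from the other rows.
After both pivots, the entry at constraint row 1, column RHS is 5.

5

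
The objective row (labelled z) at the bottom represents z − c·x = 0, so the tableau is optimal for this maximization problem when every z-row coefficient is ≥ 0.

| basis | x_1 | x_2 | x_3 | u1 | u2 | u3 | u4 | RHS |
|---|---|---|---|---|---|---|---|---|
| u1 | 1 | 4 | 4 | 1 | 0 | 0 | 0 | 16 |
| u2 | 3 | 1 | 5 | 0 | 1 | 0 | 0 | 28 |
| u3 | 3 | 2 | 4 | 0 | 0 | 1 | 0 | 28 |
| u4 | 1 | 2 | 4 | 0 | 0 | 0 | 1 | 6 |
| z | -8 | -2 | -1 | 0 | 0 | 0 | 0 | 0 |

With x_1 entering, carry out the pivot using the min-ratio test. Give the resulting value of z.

Ratio test on column x_1 — row 1: 16/1 = 16; row 2: 28/3 = 28/3; row 3: 28/3 = 28/3; row 4: 6/1 = 6. Minimum is 6 at row 4 (u4 leaves); pivot element 1.
Pivot on row 4; the z-row RHS becomes 0 − (-8)·6 = 48.

48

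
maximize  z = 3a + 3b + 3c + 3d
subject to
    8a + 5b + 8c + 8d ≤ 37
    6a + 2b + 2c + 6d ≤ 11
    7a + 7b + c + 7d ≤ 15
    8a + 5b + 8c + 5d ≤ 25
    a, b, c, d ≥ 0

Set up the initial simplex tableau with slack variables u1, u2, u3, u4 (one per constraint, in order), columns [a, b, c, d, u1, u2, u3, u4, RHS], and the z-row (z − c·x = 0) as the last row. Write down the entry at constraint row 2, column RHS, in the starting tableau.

11

The RHS of constraint 2 is b_2 = 11.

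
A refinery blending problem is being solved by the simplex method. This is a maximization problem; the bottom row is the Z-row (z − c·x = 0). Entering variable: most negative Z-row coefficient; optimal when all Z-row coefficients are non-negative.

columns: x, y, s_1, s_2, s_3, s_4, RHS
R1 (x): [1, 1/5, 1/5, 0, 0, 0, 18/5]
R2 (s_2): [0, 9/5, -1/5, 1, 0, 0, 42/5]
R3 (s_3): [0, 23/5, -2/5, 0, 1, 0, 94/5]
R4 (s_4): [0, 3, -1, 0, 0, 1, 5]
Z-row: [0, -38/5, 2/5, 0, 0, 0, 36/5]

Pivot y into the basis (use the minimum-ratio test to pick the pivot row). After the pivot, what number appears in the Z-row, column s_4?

38/15

Ratio test on column y — row 1: (18/5)/(1/5) = 18; row 2: (42/5)/(9/5) = 14/3; row 3: (94/5)/(23/5) = 94/23; row 4: 5/3 = 5/3. Minimum is 5/3 at row 4 (s_4 leaves); pivot element 3.
Divide row 4 by 3; eliminate column y from the other rows.
Z-row update in column s_4: 0 − (-38/5)·(1/3) = 38/15.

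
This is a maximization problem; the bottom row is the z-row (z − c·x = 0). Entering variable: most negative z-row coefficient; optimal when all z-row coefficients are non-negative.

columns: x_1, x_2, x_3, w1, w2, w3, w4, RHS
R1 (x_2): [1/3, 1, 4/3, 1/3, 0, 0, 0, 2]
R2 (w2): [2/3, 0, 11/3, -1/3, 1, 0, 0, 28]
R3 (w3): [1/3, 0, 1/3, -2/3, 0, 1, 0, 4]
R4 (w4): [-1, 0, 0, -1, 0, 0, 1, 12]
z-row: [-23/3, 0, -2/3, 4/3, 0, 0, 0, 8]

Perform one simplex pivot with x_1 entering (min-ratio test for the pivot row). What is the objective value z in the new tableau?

Ratio test on column x_1 — row 1: 2/(1/3) = 6; row 2: 28/(2/3) = 42; row 3: 4/(1/3) = 12; row 4: entry -1 ≤ 0. Minimum is 6 at row 1 (x_2 leaves); pivot element 1/3.
Pivot on row 1; the z-row RHS becomes 8 − (-23/3)·6 = 54.

54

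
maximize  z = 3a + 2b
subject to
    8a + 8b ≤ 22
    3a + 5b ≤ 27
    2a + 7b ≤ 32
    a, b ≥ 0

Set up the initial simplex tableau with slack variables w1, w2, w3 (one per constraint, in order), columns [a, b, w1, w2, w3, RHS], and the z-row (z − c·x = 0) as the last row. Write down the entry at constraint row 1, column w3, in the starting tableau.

Slack w3 belongs to constraint 3; its column is the unit vector e_3, so the entry in row 1 is 0.

0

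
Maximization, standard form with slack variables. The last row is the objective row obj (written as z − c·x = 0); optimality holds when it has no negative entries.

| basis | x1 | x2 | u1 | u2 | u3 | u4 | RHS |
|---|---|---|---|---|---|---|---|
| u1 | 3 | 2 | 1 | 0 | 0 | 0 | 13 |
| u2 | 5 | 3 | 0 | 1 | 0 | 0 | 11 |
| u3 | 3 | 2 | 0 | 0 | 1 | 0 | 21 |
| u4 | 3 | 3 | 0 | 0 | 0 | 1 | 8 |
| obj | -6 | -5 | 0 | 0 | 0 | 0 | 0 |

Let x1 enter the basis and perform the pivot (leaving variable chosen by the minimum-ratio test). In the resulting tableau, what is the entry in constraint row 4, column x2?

6/5

Ratio test on column x1 — row 1: 13/3 = 13/3; row 2: 11/5 = 11/5; row 3: 21/3 = 7; row 4: 8/3 = 8/3. Minimum is 11/5 at row 2 (u2 leaves); pivot element 5.
Divide row 2 by 5; eliminate column x1 from the other rows.
Row 4 update in column x2: 3 − 3·(3/5) = 6/5.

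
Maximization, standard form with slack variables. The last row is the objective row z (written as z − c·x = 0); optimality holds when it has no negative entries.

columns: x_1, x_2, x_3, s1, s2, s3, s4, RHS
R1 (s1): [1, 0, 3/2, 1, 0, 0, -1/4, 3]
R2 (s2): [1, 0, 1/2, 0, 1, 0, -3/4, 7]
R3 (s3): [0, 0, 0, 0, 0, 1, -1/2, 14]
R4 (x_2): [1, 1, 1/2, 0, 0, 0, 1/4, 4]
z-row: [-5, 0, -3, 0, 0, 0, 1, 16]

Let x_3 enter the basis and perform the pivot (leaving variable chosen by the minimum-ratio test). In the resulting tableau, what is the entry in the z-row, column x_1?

-3

Ratio test on column x_3 — row 1: 3/(3/2) = 2; row 2: 7/(1/2) = 14; row 3: entry 0 ≤ 0; row 4: 4/(1/2) = 8. Minimum is 2 at row 1 (s1 leaves); pivot element 3/2.
Divide row 1 by 3/2; eliminate column x_3 from the other rows.
z-row update in column x_1: -5 − (-3)·(2/3) = -3.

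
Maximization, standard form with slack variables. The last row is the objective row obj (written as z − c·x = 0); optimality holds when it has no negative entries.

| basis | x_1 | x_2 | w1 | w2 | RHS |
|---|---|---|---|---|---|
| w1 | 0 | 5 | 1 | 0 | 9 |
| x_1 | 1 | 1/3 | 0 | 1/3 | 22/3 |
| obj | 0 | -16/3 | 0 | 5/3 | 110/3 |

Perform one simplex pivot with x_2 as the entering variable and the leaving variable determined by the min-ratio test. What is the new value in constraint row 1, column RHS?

9/5

Ratio test on column x_2 — row 1: 9/5 = 9/5; row 2: (22/3)/(1/3) = 22. Minimum is 9/5 at row 1 (w1 leaves); pivot element 5.
Divide row 1 by 5; eliminate column x_2 from the other rows.
In the new row 1, the RHS entry is the old entry divided by the pivot: 9/5 = 9/5.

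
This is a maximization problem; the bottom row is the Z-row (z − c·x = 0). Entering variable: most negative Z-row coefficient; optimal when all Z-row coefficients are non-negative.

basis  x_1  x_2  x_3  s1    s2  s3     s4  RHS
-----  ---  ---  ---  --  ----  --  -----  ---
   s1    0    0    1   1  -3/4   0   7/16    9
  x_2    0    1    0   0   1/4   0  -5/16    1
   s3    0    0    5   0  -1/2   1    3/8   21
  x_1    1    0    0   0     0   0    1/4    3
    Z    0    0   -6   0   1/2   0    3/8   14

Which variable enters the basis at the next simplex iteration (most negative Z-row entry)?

x_3

Negative Z-row entries: x_3: -6.
The most negative is -6 in column x_3, so x_3 enters.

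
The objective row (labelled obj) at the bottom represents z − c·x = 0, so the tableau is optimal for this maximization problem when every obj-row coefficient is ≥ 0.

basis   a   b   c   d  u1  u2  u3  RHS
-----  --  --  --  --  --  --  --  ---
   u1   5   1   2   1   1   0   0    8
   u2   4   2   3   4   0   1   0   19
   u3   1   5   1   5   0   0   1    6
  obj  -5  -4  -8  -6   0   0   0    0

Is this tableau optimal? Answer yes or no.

no

The obj-row has a negative entry -8 in column c, so it is not optimal.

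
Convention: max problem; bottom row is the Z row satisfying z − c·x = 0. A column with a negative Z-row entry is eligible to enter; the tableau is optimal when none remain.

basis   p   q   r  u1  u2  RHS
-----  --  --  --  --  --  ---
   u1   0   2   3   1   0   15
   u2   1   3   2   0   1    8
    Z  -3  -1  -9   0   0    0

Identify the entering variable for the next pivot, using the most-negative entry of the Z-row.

r

Negative Z-row entries: p: -3, q: -1, r: -9.
The most negative is -9 in column r, so r enters.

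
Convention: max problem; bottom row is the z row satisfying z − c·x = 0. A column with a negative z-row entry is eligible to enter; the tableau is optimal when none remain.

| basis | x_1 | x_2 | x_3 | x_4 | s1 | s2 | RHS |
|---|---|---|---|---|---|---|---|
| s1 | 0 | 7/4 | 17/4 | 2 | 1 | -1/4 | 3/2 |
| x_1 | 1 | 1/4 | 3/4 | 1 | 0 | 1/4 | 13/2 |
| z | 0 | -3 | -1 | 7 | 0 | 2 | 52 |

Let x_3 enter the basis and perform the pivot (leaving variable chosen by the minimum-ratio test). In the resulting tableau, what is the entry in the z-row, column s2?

33/17

Ratio test on column x_3 — row 1: (3/2)/(17/4) = 6/17; row 2: (13/2)/(3/4) = 26/3. Minimum is 6/17 at row 1 (s1 leaves); pivot element 17/4.
Divide row 1 by 17/4; eliminate column x_3 from the other rows.
z-row update in column s2: 2 − (-1)·(-1/17) = 33/17.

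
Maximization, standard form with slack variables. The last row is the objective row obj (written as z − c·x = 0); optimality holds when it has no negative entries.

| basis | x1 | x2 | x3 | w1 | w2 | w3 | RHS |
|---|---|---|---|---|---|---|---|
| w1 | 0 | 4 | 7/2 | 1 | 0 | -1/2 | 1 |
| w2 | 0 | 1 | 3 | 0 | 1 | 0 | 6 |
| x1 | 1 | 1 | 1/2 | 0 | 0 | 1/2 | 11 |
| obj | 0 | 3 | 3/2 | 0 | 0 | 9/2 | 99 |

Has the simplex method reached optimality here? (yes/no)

Every obj-row coefficient is ≥ 0, so the tableau is optimal.

yes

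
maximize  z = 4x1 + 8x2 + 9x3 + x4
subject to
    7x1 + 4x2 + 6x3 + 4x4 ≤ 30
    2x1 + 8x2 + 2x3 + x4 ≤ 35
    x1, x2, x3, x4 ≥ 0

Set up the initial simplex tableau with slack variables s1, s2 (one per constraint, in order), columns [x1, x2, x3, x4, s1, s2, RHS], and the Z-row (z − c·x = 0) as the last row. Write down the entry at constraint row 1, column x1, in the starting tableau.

Constraint 1 has coefficient 7 on x1.

7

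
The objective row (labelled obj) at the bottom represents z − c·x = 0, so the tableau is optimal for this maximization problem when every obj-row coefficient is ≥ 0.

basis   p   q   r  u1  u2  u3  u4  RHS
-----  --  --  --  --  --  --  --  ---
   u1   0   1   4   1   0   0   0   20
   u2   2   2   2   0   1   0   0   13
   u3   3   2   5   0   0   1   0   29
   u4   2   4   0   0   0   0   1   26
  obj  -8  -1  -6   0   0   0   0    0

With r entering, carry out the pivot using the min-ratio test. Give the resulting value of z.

30

Ratio test on column r — row 1: 20/4 = 5; row 2: 13/2 = 13/2; row 3: 29/5 = 29/5; row 4: entry 0 ≤ 0. Minimum is 5 at row 1 (u1 leaves); pivot element 4.
Pivot on row 1; the obj-row RHS becomes 0 − (-6)·5 = 30.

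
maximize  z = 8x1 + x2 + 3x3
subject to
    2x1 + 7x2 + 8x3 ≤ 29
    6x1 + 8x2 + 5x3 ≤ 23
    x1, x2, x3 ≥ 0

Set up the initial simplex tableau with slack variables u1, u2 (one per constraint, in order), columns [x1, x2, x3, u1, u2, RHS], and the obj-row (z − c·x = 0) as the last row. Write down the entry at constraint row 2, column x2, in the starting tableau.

Constraint 2 has coefficient 8 on x2.

8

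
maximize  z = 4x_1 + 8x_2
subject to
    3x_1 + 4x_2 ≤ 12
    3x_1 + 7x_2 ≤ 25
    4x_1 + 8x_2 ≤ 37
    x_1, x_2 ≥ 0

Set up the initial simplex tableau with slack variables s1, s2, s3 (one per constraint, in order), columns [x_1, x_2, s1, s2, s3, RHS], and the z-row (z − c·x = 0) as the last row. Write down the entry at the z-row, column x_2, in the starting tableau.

-8

The z-row carries the negated objective coefficients: the x_2 entry is -8.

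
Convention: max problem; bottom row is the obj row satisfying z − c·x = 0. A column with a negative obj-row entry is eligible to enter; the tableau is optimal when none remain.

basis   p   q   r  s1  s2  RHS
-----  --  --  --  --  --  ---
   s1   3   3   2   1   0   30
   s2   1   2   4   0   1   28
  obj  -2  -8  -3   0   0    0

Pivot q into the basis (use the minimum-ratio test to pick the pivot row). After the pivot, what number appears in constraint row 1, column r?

Ratio test on column q — row 1: 30/3 = 10; row 2: 28/2 = 14. Minimum is 10 at row 1 (s1 leaves); pivot element 3.
Divide row 1 by 3; eliminate column q from the other rows.
In the new row 1, the r entry is the old entry divided by the pivot: 2/3 = 2/3.

2/3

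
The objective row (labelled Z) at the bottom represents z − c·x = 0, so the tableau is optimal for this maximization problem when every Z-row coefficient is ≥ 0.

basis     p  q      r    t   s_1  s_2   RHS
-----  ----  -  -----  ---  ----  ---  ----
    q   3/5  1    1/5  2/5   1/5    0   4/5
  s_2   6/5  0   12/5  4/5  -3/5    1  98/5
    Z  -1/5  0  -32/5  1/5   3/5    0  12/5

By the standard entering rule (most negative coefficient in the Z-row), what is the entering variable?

r

Negative Z-row entries: p: -1/5, r: -32/5.
The most negative is -32/5 in column r, so r enters.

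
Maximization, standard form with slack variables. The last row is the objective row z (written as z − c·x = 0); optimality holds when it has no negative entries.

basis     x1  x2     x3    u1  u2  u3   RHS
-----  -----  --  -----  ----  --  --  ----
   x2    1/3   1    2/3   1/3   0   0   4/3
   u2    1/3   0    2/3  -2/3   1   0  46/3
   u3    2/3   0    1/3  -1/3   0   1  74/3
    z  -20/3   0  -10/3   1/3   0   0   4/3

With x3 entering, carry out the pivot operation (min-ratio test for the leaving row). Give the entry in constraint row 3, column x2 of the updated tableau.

-1/2

Ratio test on column x3 — row 1: (4/3)/(2/3) = 2; row 2: (46/3)/(2/3) = 23; row 3: (74/3)/(1/3) = 74. Minimum is 2 at row 1 (x2 leaves); pivot element 2/3.
Divide row 1 by 2/3; eliminate column x3 from the other rows.
Row 3 update in column x2: 0 − (1/3)·(3/2) = -1/2.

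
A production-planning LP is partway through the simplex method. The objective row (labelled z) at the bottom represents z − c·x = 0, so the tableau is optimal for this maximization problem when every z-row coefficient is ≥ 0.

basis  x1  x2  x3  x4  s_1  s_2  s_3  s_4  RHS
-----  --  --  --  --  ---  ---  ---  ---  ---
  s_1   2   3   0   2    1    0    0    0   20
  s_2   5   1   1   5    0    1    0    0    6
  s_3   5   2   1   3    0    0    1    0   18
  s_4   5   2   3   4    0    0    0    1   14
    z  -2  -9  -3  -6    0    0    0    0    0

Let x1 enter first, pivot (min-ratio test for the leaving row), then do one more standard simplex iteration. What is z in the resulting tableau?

Ratio test on column x1 — row 1: 20/2 = 10; row 2: 6/5 = 6/5; row 3: 18/5 = 18/5; row 4: 14/5 = 14/5. Minimum is 6/5 at row 2 (s_2 leaves); pivot element 5.
Pivot on row 2; the z-row RHS becomes 0 − (-2)·(6/5) = 12/5.
Next entering variable (most negative z-row entry -43/5): x2.
Ratio test on column x2 — row 1: (88/5)/(13/5) = 88/13; row 2: (6/5)/(1/5) = 6; row 3: 12/1 = 12; row 4: 8/1 = 8. Minimum is 6 at row 2 (x1 leaves); pivot element 1/5.
After the second pivot the z-row RHS is 12/5 − (-43/5)·6 = 54.

54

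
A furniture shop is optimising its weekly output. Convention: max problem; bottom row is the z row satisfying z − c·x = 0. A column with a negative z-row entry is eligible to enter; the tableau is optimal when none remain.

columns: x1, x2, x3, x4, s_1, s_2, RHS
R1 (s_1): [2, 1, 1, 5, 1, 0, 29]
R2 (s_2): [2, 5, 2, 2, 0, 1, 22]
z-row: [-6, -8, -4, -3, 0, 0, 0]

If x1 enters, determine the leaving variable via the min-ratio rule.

Column x1 entries and ratios — s_1: 29/2 = 29/2; s_2: 22/2 = 11.
Smallest ratio is 11 in the row of s_2, so s_2 leaves.

s_2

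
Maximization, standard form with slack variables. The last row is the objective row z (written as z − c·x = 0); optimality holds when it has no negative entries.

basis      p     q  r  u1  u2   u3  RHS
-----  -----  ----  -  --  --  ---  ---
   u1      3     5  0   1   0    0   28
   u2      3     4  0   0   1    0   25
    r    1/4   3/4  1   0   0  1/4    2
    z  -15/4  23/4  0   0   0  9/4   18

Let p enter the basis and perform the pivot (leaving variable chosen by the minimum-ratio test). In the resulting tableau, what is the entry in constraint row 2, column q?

-5

Ratio test on column p — row 1: 28/3 = 28/3; row 2: 25/3 = 25/3; row 3: 2/(1/4) = 8. Minimum is 8 at row 3 (r leaves); pivot element 1/4.
Divide row 3 by 1/4; eliminate column p from the other rows.
Row 2 update in column q: 4 − 3·3 = -5.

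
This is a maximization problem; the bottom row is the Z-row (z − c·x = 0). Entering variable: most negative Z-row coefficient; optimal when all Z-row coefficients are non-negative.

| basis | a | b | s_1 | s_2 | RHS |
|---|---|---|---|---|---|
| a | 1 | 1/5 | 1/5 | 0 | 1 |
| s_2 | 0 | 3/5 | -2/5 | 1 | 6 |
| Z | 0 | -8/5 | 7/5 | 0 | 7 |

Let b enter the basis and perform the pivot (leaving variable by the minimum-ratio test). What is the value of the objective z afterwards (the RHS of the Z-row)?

15

Ratio test on column b — row 1: 1/(1/5) = 5; row 2: 6/(3/5) = 10. Minimum is 5 at row 1 (a leaves); pivot element 1/5.
Pivot on row 1; the Z-row RHS becomes 7 − (-8/5)·5 = 15.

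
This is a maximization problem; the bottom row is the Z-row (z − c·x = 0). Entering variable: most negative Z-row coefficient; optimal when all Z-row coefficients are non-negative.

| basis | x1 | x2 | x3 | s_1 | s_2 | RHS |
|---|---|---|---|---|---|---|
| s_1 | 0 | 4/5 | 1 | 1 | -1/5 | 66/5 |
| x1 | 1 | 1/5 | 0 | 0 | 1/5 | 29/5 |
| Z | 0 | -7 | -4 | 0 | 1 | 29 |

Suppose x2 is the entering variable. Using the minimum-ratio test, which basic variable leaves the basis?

Column x2 entries and ratios — s_1: (66/5)/(4/5) = 33/2; x1: (29/5)/(1/5) = 29.
Smallest ratio is 33/2 in the row of s_1, so s_1 leaves.

s_1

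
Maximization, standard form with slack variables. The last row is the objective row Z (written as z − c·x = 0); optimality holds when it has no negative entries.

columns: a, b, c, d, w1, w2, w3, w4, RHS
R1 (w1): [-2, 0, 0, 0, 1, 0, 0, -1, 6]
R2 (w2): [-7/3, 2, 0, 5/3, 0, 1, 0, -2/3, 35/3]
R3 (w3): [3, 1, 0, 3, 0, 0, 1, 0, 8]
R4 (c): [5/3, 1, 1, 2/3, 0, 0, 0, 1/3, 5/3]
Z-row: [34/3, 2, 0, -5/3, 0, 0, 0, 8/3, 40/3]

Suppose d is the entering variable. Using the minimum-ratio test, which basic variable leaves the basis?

Column d entries and ratios — w1: 0 ≤ 0, skip; w2: (35/3)/(5/3) = 7; w3: 8/3 = 8/3; c: (5/3)/(2/3) = 5/2.
Smallest ratio is 5/2 in the row of c, so c leaves.

c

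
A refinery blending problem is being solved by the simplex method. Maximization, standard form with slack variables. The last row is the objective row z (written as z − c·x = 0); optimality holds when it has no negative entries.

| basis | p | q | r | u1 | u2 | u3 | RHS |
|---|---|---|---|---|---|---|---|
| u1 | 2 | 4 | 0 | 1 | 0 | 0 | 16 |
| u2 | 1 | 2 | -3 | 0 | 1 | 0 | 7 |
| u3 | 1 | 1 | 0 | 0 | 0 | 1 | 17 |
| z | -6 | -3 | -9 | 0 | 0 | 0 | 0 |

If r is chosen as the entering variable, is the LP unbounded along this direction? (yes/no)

yes

Every constraint-row entry in column r is ≤ 0, so increasing r is unbounded.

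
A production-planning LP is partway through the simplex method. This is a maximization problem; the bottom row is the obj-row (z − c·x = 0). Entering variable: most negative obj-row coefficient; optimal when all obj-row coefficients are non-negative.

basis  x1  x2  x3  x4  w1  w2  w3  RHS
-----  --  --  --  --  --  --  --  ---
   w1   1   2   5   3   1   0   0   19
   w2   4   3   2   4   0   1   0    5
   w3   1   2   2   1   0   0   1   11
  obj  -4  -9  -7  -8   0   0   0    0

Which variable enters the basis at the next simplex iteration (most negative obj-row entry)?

x2

Negative obj-row entries: x1: -4, x2: -9, x3: -7, x4: -8.
The most negative is -9 in column x2, so x2 enters.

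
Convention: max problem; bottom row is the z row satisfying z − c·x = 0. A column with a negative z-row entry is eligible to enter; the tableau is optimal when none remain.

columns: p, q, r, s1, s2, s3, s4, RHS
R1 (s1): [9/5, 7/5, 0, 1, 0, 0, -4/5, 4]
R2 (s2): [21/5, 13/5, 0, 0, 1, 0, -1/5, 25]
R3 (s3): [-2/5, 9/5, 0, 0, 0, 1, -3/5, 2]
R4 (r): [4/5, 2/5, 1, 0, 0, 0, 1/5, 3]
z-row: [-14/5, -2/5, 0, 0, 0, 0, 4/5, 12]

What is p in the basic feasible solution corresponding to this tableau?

0

p is not in the basis, so in the current basic feasible solution p = 0.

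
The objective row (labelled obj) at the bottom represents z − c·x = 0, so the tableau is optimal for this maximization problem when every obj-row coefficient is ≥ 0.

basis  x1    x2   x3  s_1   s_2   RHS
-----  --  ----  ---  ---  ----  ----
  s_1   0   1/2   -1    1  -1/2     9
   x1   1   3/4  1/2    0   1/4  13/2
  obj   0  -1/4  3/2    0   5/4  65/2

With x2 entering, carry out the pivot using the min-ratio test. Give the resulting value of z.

104/3

Ratio test on column x2 — row 1: 9/(1/2) = 18; row 2: (13/2)/(3/4) = 26/3. Minimum is 26/3 at row 2 (x1 leaves); pivot element 3/4.
Pivot on row 2; the obj-row RHS becomes 65/2 − (-1/4)·(26/3) = 104/3.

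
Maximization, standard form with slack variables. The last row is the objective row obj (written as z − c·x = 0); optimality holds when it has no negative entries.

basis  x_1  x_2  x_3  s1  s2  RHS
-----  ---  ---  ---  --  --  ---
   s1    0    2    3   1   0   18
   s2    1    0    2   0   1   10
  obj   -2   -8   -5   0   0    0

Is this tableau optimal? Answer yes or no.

The obj-row has a negative entry -8 in column x_2, so it is not optimal.

no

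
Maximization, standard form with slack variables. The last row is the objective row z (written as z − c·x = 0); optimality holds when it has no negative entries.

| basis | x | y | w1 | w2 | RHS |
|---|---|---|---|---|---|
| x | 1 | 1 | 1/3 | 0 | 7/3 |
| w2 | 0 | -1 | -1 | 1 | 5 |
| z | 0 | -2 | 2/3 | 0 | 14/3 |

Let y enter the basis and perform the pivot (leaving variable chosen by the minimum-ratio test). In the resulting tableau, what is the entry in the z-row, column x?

2

Ratio test on column y — row 1: (7/3)/1 = 7/3; row 2: entry -1 ≤ 0. Minimum is 7/3 at row 1 (x leaves); pivot element 1.
Divide row 1 by 1; eliminate column y from the other rows.
z-row update in column x: 0 − (-2)·1 = 2.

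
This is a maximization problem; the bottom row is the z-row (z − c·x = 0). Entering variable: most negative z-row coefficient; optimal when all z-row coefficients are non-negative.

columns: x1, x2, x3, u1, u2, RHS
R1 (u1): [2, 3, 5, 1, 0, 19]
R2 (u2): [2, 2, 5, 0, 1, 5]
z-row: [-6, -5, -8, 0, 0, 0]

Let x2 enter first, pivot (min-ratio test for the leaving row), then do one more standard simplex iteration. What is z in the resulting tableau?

Ratio test on column x2 — row 1: 19/3 = 19/3; row 2: 5/2 = 5/2. Minimum is 5/2 at row 2 (u2 leaves); pivot element 2.
Pivot on row 2; the z-row RHS becomes 0 − (-5)·(5/2) = 25/2.
Next entering variable (most negative z-row entry -1): x1.
Ratio test on column x1 — row 1: entry -1 ≤ 0; row 2: (5/2)/1 = 5/2. Minimum is 5/2 at row 2 (x2 leaves); pivot element 1.
After the second pivot the z-row RHS is 25/2 − (-1)·(5/2) = 15.

15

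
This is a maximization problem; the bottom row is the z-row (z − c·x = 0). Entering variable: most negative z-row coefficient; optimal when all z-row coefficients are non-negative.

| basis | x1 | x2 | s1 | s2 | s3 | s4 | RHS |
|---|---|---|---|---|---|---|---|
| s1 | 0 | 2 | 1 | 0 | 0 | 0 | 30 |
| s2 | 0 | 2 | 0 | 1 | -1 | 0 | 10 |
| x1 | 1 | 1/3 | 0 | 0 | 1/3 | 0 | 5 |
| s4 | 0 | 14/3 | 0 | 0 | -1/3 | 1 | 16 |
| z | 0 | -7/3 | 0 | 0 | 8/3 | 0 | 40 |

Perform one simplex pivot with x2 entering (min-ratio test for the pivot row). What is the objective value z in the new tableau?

48

Ratio test on column x2 — row 1: 30/2 = 15; row 2: 10/2 = 5; row 3: 5/(1/3) = 15; row 4: 16/(14/3) = 24/7. Minimum is 24/7 at row 4 (s4 leaves); pivot element 14/3.
Pivot on row 4; the z-row RHS becomes 40 − (-7/3)·(24/7) = 48.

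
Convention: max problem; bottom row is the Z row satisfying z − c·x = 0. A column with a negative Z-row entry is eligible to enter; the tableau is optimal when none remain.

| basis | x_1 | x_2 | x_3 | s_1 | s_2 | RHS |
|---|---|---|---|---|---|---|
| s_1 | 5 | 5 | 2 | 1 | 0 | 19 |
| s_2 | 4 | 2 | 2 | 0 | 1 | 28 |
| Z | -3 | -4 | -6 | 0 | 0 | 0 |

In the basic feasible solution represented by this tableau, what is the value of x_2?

x_2 is not in the basis, so in the current basic feasible solution x_2 = 0.

0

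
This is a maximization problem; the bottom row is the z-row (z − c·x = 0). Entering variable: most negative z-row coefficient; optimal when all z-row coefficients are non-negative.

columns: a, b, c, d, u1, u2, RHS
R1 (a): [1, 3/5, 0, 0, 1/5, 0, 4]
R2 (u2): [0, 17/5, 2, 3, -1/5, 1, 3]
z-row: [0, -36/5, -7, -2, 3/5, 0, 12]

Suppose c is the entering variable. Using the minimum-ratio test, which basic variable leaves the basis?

u2

Column c entries and ratios — a: 0 ≤ 0, skip; u2: 3/2 = 3/2.
Smallest ratio is 3/2 in the row of u2, so u2 leaves.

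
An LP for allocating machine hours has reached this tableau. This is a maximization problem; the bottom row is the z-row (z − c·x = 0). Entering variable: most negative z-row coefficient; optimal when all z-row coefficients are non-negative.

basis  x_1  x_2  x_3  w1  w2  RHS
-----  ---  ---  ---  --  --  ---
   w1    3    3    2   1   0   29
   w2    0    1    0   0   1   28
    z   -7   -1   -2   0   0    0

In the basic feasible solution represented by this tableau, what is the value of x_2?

0

x_2 is not in the basis, so in the current basic feasible solution x_2 = 0.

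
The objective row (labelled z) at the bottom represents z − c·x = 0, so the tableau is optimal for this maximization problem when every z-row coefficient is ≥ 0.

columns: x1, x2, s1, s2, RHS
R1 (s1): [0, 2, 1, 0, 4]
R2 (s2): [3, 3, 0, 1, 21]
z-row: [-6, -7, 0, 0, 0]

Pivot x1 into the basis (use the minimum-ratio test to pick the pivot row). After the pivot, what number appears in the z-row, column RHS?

42

Ratio test on column x1 — row 1: entry 0 ≤ 0; row 2: 21/3 = 7. Minimum is 7 at row 2 (s2 leaves); pivot element 3.
Divide row 2 by 3; eliminate column x1 from the other rows.
z-row update in column RHS: 0 − (-6)·7 = 42.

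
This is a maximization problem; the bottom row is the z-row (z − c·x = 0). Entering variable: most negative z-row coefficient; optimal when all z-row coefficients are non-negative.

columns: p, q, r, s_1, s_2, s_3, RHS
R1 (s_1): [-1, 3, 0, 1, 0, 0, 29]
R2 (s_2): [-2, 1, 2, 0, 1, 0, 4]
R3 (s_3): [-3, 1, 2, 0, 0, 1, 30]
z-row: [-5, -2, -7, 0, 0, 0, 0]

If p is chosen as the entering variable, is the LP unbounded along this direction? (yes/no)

yes

Every constraint-row entry in column p is ≤ 0, so increasing p is unbounded.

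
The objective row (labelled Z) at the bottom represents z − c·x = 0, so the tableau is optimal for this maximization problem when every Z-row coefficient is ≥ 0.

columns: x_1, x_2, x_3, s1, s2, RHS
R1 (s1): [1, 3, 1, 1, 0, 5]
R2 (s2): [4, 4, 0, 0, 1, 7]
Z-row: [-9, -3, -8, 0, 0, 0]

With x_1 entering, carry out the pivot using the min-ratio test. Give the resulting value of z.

63/4

Ratio test on column x_1 — row 1: 5/1 = 5; row 2: 7/4 = 7/4. Minimum is 7/4 at row 2 (s2 leaves); pivot element 4.
Pivot on row 2; the Z-row RHS becomes 0 − (-9)·(7/4) = 63/4.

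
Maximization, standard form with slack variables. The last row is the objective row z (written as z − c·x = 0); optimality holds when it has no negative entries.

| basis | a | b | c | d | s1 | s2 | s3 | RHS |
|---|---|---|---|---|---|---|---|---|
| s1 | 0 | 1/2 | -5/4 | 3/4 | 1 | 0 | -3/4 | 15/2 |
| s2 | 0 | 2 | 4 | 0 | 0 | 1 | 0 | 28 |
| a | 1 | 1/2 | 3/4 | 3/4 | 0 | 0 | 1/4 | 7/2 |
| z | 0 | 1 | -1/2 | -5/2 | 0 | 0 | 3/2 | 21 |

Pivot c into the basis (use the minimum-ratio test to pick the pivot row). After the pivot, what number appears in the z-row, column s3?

5/3

Ratio test on column c — row 1: entry -5/4 ≤ 0; row 2: 28/4 = 7; row 3: (7/2)/(3/4) = 14/3. Minimum is 14/3 at row 3 (a leaves); pivot element 3/4.
Divide row 3 by 3/4; eliminate column c from the other rows.
z-row update in column s3: 3/2 − (-1/2)·(1/3) = 5/3.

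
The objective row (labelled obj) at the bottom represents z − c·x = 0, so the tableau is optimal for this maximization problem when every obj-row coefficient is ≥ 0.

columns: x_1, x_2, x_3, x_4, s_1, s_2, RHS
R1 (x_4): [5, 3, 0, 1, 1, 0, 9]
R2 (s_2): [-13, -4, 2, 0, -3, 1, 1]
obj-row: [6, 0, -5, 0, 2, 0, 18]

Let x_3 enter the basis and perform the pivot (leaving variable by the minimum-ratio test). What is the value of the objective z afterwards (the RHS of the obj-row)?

41/2

Ratio test on column x_3 — row 1: entry 0 ≤ 0; row 2: 1/2 = 1/2. Minimum is 1/2 at row 2 (s_2 leaves); pivot element 2.
Pivot on row 2; the obj-row RHS becomes 18 − (-5)·(1/2) = 41/2.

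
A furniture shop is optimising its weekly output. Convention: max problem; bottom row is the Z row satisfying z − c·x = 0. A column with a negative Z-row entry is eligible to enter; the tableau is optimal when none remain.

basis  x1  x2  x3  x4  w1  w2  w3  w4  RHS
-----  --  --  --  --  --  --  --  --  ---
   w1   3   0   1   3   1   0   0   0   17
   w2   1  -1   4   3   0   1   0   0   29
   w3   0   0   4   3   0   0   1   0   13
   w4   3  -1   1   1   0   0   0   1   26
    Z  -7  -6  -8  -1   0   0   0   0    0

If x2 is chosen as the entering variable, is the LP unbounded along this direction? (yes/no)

yes

Every constraint-row entry in column x2 is ≤ 0, so increasing x2 is unbounded.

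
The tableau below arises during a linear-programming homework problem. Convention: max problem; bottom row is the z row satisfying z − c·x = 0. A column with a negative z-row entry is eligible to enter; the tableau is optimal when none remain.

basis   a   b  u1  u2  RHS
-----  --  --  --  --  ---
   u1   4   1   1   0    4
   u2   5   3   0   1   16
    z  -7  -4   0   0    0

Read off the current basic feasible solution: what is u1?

4

u1 is basic (row 1); its value is the RHS of that row, 4.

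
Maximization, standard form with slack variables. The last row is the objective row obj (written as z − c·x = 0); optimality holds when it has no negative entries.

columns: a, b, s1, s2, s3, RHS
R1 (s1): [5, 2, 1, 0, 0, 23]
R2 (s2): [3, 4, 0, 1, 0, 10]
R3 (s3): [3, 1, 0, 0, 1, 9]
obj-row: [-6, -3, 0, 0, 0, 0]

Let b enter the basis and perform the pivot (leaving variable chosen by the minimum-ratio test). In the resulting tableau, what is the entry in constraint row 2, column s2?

Ratio test on column b — row 1: 23/2 = 23/2; row 2: 10/4 = 5/2; row 3: 9/1 = 9. Minimum is 5/2 at row 2 (s2 leaves); pivot element 4.
Divide row 2 by 4; eliminate column b from the other rows.
In the new row 2, the s2 entry is the old entry divided by the pivot: 1/4 = 1/4.

1/4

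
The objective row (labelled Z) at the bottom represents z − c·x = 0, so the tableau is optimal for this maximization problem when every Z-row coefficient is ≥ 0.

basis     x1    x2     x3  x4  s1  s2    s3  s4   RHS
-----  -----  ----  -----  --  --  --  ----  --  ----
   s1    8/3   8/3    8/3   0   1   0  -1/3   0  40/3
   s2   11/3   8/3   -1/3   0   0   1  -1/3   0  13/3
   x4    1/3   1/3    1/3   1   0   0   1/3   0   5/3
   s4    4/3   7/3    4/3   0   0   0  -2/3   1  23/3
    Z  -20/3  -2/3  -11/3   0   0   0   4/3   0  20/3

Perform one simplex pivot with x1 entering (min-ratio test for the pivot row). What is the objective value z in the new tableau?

160/11

Ratio test on column x1 — row 1: (40/3)/(8/3) = 5; row 2: (13/3)/(11/3) = 13/11; row 3: (5/3)/(1/3) = 5; row 4: (23/3)/(4/3) = 23/4. Minimum is 13/11 at row 2 (s2 leaves); pivot element 11/3.
Pivot on row 2; the Z-row RHS becomes 20/3 − (-20/3)·(13/11) = 160/11.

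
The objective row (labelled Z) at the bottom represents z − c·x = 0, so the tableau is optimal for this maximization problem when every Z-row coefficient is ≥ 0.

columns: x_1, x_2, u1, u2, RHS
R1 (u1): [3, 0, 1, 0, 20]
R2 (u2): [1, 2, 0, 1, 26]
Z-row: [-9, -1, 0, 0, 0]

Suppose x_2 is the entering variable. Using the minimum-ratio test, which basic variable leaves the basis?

Column x_2 entries and ratios — u1: 0 ≤ 0, skip; u2: 26/2 = 13.
Smallest ratio is 13 in the row of u2, so u2 leaves.

u2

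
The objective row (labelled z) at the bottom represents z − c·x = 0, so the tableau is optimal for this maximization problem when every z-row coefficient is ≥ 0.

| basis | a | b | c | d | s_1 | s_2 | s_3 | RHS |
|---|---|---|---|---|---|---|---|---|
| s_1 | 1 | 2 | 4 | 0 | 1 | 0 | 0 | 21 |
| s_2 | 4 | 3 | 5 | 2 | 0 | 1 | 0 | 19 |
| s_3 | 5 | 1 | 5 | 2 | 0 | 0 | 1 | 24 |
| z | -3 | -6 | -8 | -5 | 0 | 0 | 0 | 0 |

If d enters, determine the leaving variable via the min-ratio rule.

Column d entries and ratios — s_1: 0 ≤ 0, skip; s_2: 19/2 = 19/2; s_3: 24/2 = 12.
Smallest ratio is 19/2 in the row of s_2, so s_2 leaves.

s_2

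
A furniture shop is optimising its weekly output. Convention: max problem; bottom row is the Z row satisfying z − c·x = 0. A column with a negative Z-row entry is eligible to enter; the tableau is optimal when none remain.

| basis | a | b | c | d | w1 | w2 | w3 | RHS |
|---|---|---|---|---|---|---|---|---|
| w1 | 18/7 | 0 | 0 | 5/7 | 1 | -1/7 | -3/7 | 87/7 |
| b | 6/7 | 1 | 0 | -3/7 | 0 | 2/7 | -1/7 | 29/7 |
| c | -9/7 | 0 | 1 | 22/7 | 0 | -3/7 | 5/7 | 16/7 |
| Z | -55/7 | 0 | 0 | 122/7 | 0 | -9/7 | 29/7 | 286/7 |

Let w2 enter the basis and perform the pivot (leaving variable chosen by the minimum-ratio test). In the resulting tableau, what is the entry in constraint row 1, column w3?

-1/2

Ratio test on column w2 — row 1: entry -1/7 ≤ 0; row 2: (29/7)/(2/7) = 29/2; row 3: entry -3/7 ≤ 0. Minimum is 29/2 at row 2 (b leaves); pivot element 2/7.
Divide row 2 by 2/7; eliminate column w2 from the other rows.
Row 1 update in column w3: -3/7 − (-1/7)·(-1/2) = -1/2.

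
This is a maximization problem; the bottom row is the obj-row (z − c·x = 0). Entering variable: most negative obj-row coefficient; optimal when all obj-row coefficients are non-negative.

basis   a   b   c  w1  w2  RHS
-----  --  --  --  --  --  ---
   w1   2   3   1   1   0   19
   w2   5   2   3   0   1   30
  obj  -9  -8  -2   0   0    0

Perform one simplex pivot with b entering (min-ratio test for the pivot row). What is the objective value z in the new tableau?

152/3

Ratio test on column b — row 1: 19/3 = 19/3; row 2: 30/2 = 15. Minimum is 19/3 at row 1 (w1 leaves); pivot element 3.
Pivot on row 1; the obj-row RHS becomes 0 − (-8)·(19/3) = 152/3.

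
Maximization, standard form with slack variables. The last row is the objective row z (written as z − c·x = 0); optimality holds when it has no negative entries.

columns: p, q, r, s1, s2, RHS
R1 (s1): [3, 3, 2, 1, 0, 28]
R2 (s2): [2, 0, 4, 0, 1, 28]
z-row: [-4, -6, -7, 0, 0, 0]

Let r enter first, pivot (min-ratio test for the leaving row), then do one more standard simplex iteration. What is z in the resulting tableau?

77

Ratio test on column r — row 1: 28/2 = 14; row 2: 28/4 = 7. Minimum is 7 at row 2 (s2 leaves); pivot element 4.
Pivot on row 2; the z-row RHS becomes 0 − (-7)·7 = 49.
Next entering variable (most negative z-row entry -6): q.
Ratio test on column q — row 1: 14/3 = 14/3; row 2: entry 0 ≤ 0. Minimum is 14/3 at row 1 (s1 leaves); pivot element 3.
After the second pivot the z-row RHS is 49 − (-6)·(14/3) = 77.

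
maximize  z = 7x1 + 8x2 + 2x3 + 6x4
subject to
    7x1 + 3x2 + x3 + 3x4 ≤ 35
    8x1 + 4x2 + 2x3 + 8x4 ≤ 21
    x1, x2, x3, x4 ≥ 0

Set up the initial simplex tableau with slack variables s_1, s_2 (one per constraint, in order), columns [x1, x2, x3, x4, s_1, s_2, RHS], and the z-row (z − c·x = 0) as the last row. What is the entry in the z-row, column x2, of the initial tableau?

The z-row carries the negated objective coefficients: the x2 entry is -8.

-8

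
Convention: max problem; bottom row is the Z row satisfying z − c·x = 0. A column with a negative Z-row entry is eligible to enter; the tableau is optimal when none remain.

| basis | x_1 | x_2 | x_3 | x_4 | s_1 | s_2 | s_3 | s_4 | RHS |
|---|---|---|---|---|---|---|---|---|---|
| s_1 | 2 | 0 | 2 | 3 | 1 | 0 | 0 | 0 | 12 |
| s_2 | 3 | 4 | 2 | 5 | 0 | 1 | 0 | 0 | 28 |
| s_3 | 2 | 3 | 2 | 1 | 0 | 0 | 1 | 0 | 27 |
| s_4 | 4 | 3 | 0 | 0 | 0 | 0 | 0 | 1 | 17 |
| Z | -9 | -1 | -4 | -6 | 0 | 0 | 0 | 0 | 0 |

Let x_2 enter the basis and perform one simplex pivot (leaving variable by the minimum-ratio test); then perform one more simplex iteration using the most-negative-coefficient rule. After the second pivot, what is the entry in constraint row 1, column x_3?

Ratio test on column x_2 — row 1: entry 0 ≤ 0; row 2: 28/4 = 7; row 3: 27/3 = 9; row 4: 17/3 = 17/3. Minimum is 17/3 at row 4 (s_4 leaves); pivot element 3.
Divide row 4 by 3; eliminate column x_2 from the other rows.
Second iteration: most negative Z-row entry is -23/3 in column x_1, so x_1 enters.
Ratio test on column x_1 — row 1: 12/2 = 6; row 2: entry -7/3 ≤ 0; row 3: entry -2 ≤ 0; row 4: (17/3)/(4/3) = 17/4. Minimum is 17/4 at row 4 (x_2 leaves); pivot element 4/3.
Divide row 4 by 4/3; eliminate column x_1 from the other rows.
After both pivots, the entry at constraint row 1, column x_3 is 2.

2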